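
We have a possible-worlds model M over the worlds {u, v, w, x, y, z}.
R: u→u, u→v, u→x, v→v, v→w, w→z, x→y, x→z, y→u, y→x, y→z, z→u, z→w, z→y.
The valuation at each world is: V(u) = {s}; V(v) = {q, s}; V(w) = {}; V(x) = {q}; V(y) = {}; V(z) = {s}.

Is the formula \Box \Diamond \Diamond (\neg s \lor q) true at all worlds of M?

Let φ = \Box \Diamond \Diamond (\neg s \lor q). Evaluate φ at each world:
  u (successors {u, v, x}): φ is true.
  v (successors {v, w}): φ is true.
  w (successors {z}): φ is true.
  x (successors {y, z}): φ is true.
  y (successors {u, x, z}): φ is true.
  z (successors {u, w, y}): φ is true.
For instance, at x:
  At x: \Box \Diamond \Diamond (\neg s \lor q) requires \Diamond \Diamond (\neg s \lor q) at every successor {y, z}.
      At y: \Diamond \Diamond (\neg s \lor q) requires \Diamond (\neg s \lor q) at some successor in {u, x, z}.
        \Diamond (\neg s \lor q) holds at u, so \Diamond \Diamond (\neg s \lor q) is true at y.
      At z: \Diamond \Diamond (\neg s \lor q) requires \Diamond (\neg s \lor q) at some successor in {u, w, y}.
        \Diamond (\neg s \lor q) holds at u, so \Diamond \Diamond (\neg s \lor q) is true at z.
  So \Box \Diamond \Diamond (\neg s \lor q) is true at x.

Yes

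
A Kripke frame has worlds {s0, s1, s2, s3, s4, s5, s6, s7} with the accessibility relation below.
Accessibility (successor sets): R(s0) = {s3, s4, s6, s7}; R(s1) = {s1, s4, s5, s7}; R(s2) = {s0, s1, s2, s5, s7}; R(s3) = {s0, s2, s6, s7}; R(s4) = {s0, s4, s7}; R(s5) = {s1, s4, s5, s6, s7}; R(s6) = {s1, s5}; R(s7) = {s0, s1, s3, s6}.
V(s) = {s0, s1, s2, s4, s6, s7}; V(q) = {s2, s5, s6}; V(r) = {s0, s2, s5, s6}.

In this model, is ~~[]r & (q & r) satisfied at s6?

No

At s6: ~~[]r is false, q & r is true, so ~~[]r & (q & r) is false.
  At s6: ~[]r is true, so ~~[]r is false.
    At s6: []r is false, so ~[]r is true.
      At s6: []r requires r at every successor {s1, s5}.
        r fails at s1, so []r is false at s6.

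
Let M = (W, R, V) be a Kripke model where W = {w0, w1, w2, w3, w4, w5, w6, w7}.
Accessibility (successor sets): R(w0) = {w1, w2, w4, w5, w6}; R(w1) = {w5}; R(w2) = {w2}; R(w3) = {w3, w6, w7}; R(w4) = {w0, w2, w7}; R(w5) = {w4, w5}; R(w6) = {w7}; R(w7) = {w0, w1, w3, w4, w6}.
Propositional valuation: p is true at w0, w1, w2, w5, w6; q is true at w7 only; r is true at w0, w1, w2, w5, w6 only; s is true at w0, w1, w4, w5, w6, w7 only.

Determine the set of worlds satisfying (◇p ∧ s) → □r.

Recall that □ψ holds at a world iff ψ holds at every accessible world, and ◇ψ holds iff ψ holds at some accessible world.
Let φ = (◇p ∧ s) → □r. Evaluate φ at each world:
  w0 (successors {w1, w2, w4, w5, w6}): φ is false.
  w1 (successors {w5}): φ is true.
  w2 (successors {w2}): φ is true.
  w3 (successors {w3, w6, w7}): φ is true.
  w4 (successors {w0, w2, w7}): φ is false.
  w5 (successors {w4, w5}): φ is false.
  w6 (successors {w7}): φ is true.
  w7 (successors {w0, w1, w3, w4, w6}): φ is false.
For instance, at w6:
  At w6: ◇p ∧ s is false, □r is false, so (◇p ∧ s) → □r is true.
    At w6: ◇p is false, s is true, so ◇p ∧ s is false.
      At w6: ◇p requires p at some successor in {w7}.
        At w7: p is false.
      So ◇p is false at w6.
    At w6: □r requires r at every successor {w7}.
      r fails at w7, so □r is false at w6.
Satisfying worlds: {w1, w2, w3, w6}

w1, w2, w3, w6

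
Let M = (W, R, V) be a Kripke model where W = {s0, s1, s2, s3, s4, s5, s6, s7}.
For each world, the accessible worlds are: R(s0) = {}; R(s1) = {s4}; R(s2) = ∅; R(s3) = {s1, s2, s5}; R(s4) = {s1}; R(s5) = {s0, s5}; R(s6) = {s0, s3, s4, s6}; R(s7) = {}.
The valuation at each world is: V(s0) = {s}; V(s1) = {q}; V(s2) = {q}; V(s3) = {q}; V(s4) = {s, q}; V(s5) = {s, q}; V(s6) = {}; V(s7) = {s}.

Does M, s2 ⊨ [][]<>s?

Yes

At s2: no accessible worlds, so [][]<>s holds vacuously.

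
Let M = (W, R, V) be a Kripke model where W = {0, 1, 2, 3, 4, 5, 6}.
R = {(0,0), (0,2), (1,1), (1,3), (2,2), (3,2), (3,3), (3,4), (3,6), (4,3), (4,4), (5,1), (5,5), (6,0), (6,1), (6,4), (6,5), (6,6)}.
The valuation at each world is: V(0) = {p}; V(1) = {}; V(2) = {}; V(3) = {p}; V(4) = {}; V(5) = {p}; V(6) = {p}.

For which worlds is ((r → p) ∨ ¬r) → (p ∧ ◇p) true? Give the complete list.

Recall that ◇ψ holds at a world iff ψ holds at some accessible world.
Let φ = ((r → p) ∨ ¬r) → (p ∧ ◇p). Evaluate φ at each world:
  0 (successors {0, 2}): φ is true.
  1 (successors {1, 3}): φ is false.
  2 (successors {2}): φ is false.
  3 (successors {2, 3, 4, 6}): φ is true.
  4 (successors {3, 4}): φ is false.
  5 (successors {1, 5}): φ is true.
  6 (successors {0, 1, 4, 5, 6}): φ is true.
For instance, at 0:
  At 0: (r → p) ∨ ¬r is true, p ∧ ◇p is true, so ((r → p) ∨ ¬r) → (p ∧ ◇p) is true.
    At 0: p is true, ◇p is true, so p ∧ ◇p is true.
      At 0: ◇p requires p at some successor in {0, 2}.
        p holds at 0, so ◇p is true at 0.
Satisfying worlds: {0, 3, 5, 6}

0, 3, 5, 6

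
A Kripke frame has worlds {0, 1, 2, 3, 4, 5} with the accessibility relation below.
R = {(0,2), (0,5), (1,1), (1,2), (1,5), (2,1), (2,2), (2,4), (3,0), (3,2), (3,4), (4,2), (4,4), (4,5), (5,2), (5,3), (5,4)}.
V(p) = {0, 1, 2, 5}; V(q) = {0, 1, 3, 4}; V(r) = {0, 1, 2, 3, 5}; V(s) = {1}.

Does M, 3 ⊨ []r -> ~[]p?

Yes

Recall that []ψ holds at a world iff ψ holds at every accessible world, and <>ψ holds iff ψ holds at some accessible world.
At 3: []r is false, ~[]p is true, so []r -> ~[]p is true.
  At 3: []r requires r at every successor {0, 2, 4}.
    r fails at 4, so []r is false at 3.
  At 3: []p is false, so ~[]p is true.
    At 3: []p requires p at every successor {0, 2, 4}.
      p fails at 4, so []p is false at 3.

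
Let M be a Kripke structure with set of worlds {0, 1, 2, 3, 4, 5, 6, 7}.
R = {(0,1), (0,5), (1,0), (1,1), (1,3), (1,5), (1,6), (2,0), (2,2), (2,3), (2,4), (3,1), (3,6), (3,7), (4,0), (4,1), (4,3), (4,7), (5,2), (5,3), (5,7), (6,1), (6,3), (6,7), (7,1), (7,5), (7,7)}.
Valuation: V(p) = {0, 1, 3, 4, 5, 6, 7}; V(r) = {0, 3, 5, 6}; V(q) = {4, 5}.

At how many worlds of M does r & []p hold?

3

Let φ = r & []p. Evaluate φ at each world:
  0 (successors {1, 5}): φ is true.
  1 (successors {0, 1, 3, 5, 6}): φ is false.
  2 (successors {0, 2, 3, 4}): φ is false.
  3 (successors {1, 6, 7}): φ is true.
  4 (successors {0, 1, 3, 7}): φ is false.
  5 (successors {2, 3, 7}): φ is false.
  6 (successors {1, 3, 7}): φ is true.
  7 (successors {1, 5, 7}): φ is false.
For instance, at 6:
  At 6: r is true, []p is true, so r & []p is true.
    At 6: []p requires p at every successor {1, 3, 7}.
      At 1: p is true.
      At 3: p is true.
      At 7: p is true.
    So []p is true at 6.
Satisfying worlds: {0, 3, 6}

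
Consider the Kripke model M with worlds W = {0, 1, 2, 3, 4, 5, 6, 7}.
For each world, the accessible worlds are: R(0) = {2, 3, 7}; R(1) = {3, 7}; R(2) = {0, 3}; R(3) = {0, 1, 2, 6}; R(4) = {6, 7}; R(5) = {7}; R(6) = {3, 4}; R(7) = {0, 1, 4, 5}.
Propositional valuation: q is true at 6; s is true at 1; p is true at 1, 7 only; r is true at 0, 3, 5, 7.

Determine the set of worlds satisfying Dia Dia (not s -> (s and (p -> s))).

Let φ = Dia Dia (not s -> (s and (p -> s))). Evaluate φ at each world:
  0 (successors {2, 3, 7}): φ is true.
  1 (successors {3, 7}): φ is true.
  2 (successors {0, 3}): φ is true.
  3 (successors {0, 1, 2, 6}): φ is false.
  4 (successors {6, 7}): φ is true.
  5 (successors {7}): φ is true.
  6 (successors {3, 4}): φ is true.
  7 (successors {0, 1, 4, 5}): φ is false.
For instance, at 2:
  At 2: Dia Dia (not s -> (s and (p -> s))) requires Dia (not s -> (s and (p -> s))) at some successor in {0, 3}.
    Dia (not s -> (s and (p -> s))) holds at 3, so Dia Dia (not s -> (s and (p -> s))) is true at 2.
      At 3: Dia (not s -> (s and (p -> s))) requires not s -> (s and (p -> s)) at some successor in {0, 1, 2, 6}.
        not s -> (s and (p -> s)) holds at 1, so Dia (not s -> (s and (p -> s))) is true at 3.
Satisfying worlds: {0, 1, 2, 4, 5, 6}

0, 1, 2, 4, 5, 6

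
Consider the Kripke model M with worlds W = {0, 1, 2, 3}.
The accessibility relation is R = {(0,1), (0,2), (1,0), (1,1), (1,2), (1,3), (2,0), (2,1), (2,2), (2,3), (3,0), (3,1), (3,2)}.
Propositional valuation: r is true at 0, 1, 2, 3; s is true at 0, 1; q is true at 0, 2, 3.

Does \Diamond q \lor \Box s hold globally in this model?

Yes

Let φ = \Diamond q \lor \Box s. Evaluate φ at each world:
  0 (successors {1, 2}): φ is true.
  1 (successors {0, 1, 2, 3}): φ is true.
  2 (successors {0, 1, 2, 3}): φ is true.
  3 (successors {0, 1, 2}): φ is true.
For instance, at 0:
  At 0: \Diamond q is true, \Box s is false, so \Diamond q \lor \Box s is true.
    At 0: \Diamond q requires q at some successor in {1, 2}.
      q holds at 2, so \Diamond q is true at 0.
    At 0: \Box s requires s at every successor {1, 2}.
      s fails at 2, so \Box s is false at 0.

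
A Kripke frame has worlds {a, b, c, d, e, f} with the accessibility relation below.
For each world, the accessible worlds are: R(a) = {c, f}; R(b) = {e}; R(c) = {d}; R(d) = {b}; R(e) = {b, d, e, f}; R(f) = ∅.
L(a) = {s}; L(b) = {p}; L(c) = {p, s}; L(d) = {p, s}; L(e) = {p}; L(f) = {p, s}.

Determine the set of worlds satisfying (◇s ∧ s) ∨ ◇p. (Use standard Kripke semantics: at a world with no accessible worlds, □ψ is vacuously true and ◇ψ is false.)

a, b, c, d, e

Let φ = (◇s ∧ s) ∨ ◇p. Evaluate φ at each world:
  a (successors {c, f}): φ is true.
  b (successors {e}): φ is true.
  c (successors {d}): φ is true.
  d (successors {b}): φ is true.
  e (successors {b, d, e, f}): φ is true.
  f (successors ∅): φ is false.
For instance, at d:
  At d: ◇s ∧ s is false, ◇p is true, so (◇s ∧ s) ∨ ◇p is true.
    At d: ◇s is false, s is true, so ◇s ∧ s is false.
      At d: ◇s requires s at some successor in {b}.
        At b: s is false.
      So ◇s is false at d.
    At d: ◇p requires p at some successor in {b}.
      p holds at b, so ◇p is true at d.
Satisfying worlds: {a, b, c, d, e}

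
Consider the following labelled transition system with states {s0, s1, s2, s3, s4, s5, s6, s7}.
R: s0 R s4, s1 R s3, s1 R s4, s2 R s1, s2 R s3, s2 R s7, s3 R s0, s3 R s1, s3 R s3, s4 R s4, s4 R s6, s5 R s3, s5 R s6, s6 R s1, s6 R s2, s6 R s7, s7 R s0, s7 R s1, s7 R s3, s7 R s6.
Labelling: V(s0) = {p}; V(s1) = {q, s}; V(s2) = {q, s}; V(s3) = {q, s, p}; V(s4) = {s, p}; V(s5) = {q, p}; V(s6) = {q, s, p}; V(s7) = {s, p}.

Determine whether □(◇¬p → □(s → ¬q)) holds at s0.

At s0: □(◇¬p → □(s → ¬q)) requires ◇¬p → □(s → ¬q) at every successor {s4}.
    At s4: ◇¬p is false, □(s → ¬q) is false, so ◇¬p → □(s → ¬q) is true.
      At s4: ◇¬p requires ¬p at some successor in {s4, s6}.
        At s4: ¬p is false.
        At s6: ¬p is false.
      So ◇¬p is false at s4.
      At s4: □(s → ¬q) requires s → ¬q at every successor {s4, s6}.
        s → ¬q fails at s6, so □(s → ¬q) is false at s4.
So □(◇¬p → □(s → ¬q)) is true at s0.

Yes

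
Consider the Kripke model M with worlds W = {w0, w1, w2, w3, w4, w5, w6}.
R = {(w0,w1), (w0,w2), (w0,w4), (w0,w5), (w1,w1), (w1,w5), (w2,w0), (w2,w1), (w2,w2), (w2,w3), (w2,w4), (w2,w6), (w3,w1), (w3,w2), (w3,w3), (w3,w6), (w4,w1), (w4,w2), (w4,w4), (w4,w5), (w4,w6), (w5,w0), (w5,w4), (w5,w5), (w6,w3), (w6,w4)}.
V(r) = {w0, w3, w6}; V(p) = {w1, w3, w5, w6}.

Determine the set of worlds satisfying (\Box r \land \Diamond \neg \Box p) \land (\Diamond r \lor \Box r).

none

Recall that \Box ψ holds at a world iff ψ holds at every accessible world, and \Diamond ψ holds iff ψ holds at some accessible world.
Let φ = (\Box r \land \Diamond \neg \Box p) \land (\Diamond r \lor \Box r). Evaluate φ at each world:
  w0 (successors {w1, w2, w4, w5}): φ is false.
  w1 (successors {w1, w5}): φ is false.
  w2 (successors {w0, w1, w2, w3, w4, w6}): φ is false.
  w3 (successors {w1, w2, w3, w6}): φ is false.
  w4 (successors {w1, w2, w4, w5, w6}): φ is false.
  w5 (successors {w0, w4, w5}): φ is false.
  w6 (successors {w3, w4}): φ is false.
For instance, at w3:
  At w3: \Box r \land \Diamond \neg \Box p is false, \Diamond r \lor \Box r is true, so (\Box r \land \Diamond \neg \Box p) \land (\Diamond r \lor \Box r) is false.
    At w3: \Box r is false, \Diamond \neg \Box p is true, so \Box r \land \Diamond \neg \Box p is false.
      At w3: \Box r requires r at every successor {w1, w2, w3, w6}.
        r fails at w1, so \Box r is false at w3.
      At w3: \Diamond \neg \Box p requires \neg \Box p at some successor in {w1, w2, w3, w6}.
        \neg \Box p holds at w2, so \Diamond \neg \Box p is true at w3.
    At w3: \Diamond r is true, \Box r is false, so \Diamond r \lor \Box r is true.
      At w3: \Diamond r requires r at some successor in {w1, w2, w3, w6}.
        r holds at w3, so \Diamond r is true at w3.
      At w3: \Box r requires r at every successor {w1, w2, w3, w6}.
        r fails at w1, so \Box r is false at w3.
Satisfying worlds: none.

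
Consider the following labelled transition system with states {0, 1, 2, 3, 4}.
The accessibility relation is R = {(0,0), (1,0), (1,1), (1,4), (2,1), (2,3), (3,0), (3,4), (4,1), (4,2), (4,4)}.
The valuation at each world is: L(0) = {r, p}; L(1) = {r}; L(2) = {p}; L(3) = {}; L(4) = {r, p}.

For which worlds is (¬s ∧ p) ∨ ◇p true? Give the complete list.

0, 1, 2, 3, 4

Let φ = (¬s ∧ p) ∨ ◇p. Evaluate φ at each world:
  0 (successors {0}): φ is true.
  1 (successors {0, 1, 4}): φ is true.
  2 (successors {1, 3}): φ is true.
  3 (successors {0, 4}): φ is true.
  4 (successors {1, 2, 4}): φ is true.
For instance, at 0:
  At 0: ¬s ∧ p is true, ◇p is true, so (¬s ∧ p) ∨ ◇p is true.
    At 0: ◇p requires p at some successor in {0}.
      p holds at 0, so ◇p is true at 0.
Satisfying worlds: {0, 1, 2, 3, 4}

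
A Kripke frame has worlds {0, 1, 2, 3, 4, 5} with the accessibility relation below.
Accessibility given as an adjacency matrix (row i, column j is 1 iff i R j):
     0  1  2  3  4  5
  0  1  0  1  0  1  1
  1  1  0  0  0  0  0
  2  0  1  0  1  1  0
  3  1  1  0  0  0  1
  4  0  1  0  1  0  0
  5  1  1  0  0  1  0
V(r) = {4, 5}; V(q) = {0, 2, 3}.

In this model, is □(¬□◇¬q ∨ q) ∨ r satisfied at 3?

No

At 3: □(¬□◇¬q ∨ q) is false, r is false, so □(¬□◇¬q ∨ q) ∨ r is false.
  At 3: □(¬□◇¬q ∨ q) requires ¬□◇¬q ∨ q at every successor {0, 1, 5}.
    ¬□◇¬q ∨ q fails at 1, so □(¬□◇¬q ∨ q) is false at 3.
      At 1: ¬□◇¬q is false, q is false, so ¬□◇¬q ∨ q is false.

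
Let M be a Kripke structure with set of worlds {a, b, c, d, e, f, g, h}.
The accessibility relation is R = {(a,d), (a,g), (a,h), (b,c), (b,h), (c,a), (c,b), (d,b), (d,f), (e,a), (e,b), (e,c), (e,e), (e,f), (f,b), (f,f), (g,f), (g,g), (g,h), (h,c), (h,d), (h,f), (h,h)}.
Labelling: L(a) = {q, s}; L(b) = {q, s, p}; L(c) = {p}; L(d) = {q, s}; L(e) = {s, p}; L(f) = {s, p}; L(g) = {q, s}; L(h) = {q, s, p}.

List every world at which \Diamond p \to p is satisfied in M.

b, c, e, f, h

Let φ = \Diamond p \to p. Evaluate φ at each world:
  a (successors {d, g, h}): φ is false.
  b (successors {c, h}): φ is true.
  c (successors {a, b}): φ is true.
  d (successors {b, f}): φ is false.
  e (successors {a, b, c, e, f}): φ is true.
  f (successors {b, f}): φ is true.
  g (successors {f, g, h}): φ is false.
  h (successors {c, d, f, h}): φ is true.
For instance, at g:
  At g: \Diamond p is true, p is false, so \Diamond p \to p is false.
    At g: \Diamond p requires p at some successor in {f, g, h}.
      p holds at f, so \Diamond p is true at g.
Satisfying worlds: {b, c, e, f, h}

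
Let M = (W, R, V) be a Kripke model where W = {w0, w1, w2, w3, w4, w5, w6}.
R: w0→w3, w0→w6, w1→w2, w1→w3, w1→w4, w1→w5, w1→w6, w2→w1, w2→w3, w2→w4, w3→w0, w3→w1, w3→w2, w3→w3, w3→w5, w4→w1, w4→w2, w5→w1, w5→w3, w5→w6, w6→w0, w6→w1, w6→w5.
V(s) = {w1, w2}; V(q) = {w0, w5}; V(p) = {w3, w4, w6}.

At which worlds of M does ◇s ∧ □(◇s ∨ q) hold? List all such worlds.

w1, w2, w3, w4, w5, w6

Let φ = ◇s ∧ □(◇s ∨ q). Evaluate φ at each world:
  w0 (successors {w3, w6}): φ is false.
  w1 (successors {w2, w3, w4, w5, w6}): φ is true.
  w2 (successors {w1, w3, w4}): φ is true.
  w3 (successors {w0, w1, w2, w3, w5}): φ is true.
  w4 (successors {w1, w2}): φ is true.
  w5 (successors {w1, w3, w6}): φ is true.
  w6 (successors {w0, w1, w5}): φ is true.
For instance, at w6:
  At w6: ◇s is true, □(◇s ∨ q) is true, so ◇s ∧ □(◇s ∨ q) is true.
    At w6: ◇s requires s at some successor in {w0, w1, w5}.
      s holds at w1, so ◇s is true at w6.
    At w6: □(◇s ∨ q) requires ◇s ∨ q at every successor {w0, w1, w5}.
      At w0: ◇s ∨ q is true.
      At w1: ◇s ∨ q is true.
      At w5: ◇s ∨ q is true.
    So □(◇s ∨ q) is true at w6.
Satisfying worlds: {w1, w2, w3, w4, w5, w6}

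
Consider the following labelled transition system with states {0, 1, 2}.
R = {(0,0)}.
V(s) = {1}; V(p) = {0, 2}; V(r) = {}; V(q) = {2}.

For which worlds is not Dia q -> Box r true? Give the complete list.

1, 2

Recall that Box ψ holds at a world iff ψ holds at every accessible world, and Dia ψ holds iff ψ holds at some accessible world.
Let φ = not Dia q -> Box r. Evaluate φ at each world:
  0 (successors {0}): φ is false.
  1 (successors ∅): φ is true.
  2 (successors ∅): φ is true.
For instance, at 0:
  At 0: not Dia q is true, Box r is false, so not Dia q -> Box r is false.
    At 0: Dia q is false, so not Dia q is true.
      At 0: Dia q requires q at some successor in {0}.
        At 0: q is false.
      So Dia q is false at 0.
    At 0: Box r requires r at every successor {0}.
      r fails at 0, so Box r is false at 0.
Satisfying worlds: {1, 2}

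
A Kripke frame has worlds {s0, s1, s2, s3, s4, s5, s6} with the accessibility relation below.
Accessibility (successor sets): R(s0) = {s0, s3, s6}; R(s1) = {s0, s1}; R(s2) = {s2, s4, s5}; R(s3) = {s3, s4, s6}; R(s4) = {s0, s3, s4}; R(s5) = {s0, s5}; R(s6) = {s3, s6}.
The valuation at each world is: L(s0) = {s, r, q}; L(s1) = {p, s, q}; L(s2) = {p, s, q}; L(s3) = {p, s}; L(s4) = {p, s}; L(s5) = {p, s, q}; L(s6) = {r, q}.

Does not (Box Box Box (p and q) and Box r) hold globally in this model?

Yes

Recall that Box ψ holds at a world iff ψ holds at every accessible world, and Dia ψ holds iff ψ holds at some accessible world.
Let φ = not (Box Box Box (p and q) and Box r). Evaluate φ at each world:
  s0 (successors {s0, s3, s6}): φ is true.
  s1 (successors {s0, s1}): φ is true.
  s2 (successors {s2, s4, s5}): φ is true.
  s3 (successors {s3, s4, s6}): φ is true.
  s4 (successors {s0, s3, s4}): φ is true.
  s5 (successors {s0, s5}): φ is true.
  s6 (successors {s3, s6}): φ is true.
For instance, at s6:
  At s6: Box Box Box (p and q) and Box r is false, so not (Box Box Box (p and q) and Box r) is true.
    At s6: Box Box Box (p and q) is false, Box r is false, so Box Box Box (p and q) and Box r is false.
      At s6: Box Box Box (p and q) requires Box Box (p and q) at every successor {s3, s6}.
        Box Box (p and q) fails at s3, so Box Box Box (p and q) is false at s6.
      At s6: Box r requires r at every successor {s3, s6}.
        r fails at s3, so Box r is false at s6.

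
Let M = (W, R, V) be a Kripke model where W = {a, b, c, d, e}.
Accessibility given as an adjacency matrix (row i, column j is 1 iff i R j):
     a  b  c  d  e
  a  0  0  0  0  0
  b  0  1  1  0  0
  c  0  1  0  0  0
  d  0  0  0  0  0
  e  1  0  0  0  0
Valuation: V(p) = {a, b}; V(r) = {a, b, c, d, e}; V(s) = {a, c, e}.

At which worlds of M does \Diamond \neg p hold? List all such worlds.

b

Let φ = \Diamond \neg p. Evaluate φ at each world:
  a (successors ∅): φ is false.
  b (successors {b, c}): φ is true.
  c (successors {b}): φ is false.
  d (successors ∅): φ is false.
  e (successors {a}): φ is false.
For instance, at c:
  At c: \Diamond \neg p requires \neg p at some successor in {b}.
    At b: \neg p is false.
  So \Diamond \neg p is false at c.
Satisfying worlds: {b}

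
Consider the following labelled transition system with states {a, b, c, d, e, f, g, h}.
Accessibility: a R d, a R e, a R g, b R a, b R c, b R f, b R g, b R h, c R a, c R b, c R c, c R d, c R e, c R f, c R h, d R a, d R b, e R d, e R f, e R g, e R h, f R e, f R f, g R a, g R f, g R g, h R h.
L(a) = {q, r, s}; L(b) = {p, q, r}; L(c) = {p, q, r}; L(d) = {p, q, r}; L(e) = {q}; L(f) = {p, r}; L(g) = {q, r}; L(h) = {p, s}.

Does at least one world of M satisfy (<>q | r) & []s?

No

Let φ = (<>q | r) & []s. Evaluate φ at each world:
  a (successors {d, e, g}): φ is false.
  b (successors {a, c, f, g, h}): φ is false.
  c (successors {a, b, c, d, e, f, h}): φ is false.
  d (successors {a, b}): φ is false.
  e (successors {d, f, g, h}): φ is false.
  f (successors {e, f}): φ is false.
  g (successors {a, f, g}): φ is false.
  h (successors {h}): φ is false.
For instance, at b:
  At b: <>q | r is true, []s is false, so (<>q | r) & []s is false.
    At b: <>q is true, r is true, so <>q | r is true.
      At b: <>q requires q at some successor in {a, c, f, g, h}.
        q holds at a, so <>q is true at b.
    At b: []s requires s at every successor {a, c, f, g, h}.
      s fails at c, so []s is false at b.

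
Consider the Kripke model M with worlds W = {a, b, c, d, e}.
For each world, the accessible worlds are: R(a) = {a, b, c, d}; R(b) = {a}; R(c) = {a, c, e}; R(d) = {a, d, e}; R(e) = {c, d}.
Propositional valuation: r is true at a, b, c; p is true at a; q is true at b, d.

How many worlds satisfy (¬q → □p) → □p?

4

Recall that □ψ holds at a world iff ψ holds at every accessible world, and ◇ψ holds iff ψ holds at some accessible world.
Let φ = (¬q → □p) → □p. Evaluate φ at each world:
  a (successors {a, b, c, d}): φ is true.
  b (successors {a}): φ is true.
  c (successors {a, c, e}): φ is true.
  d (successors {a, d, e}): φ is false.
  e (successors {c, d}): φ is true.
For instance, at d:
  At d: ¬q → □p is true, □p is false, so (¬q → □p) → □p is false.
    At d: ¬q is false, □p is false, so ¬q → □p is true.
      At d: □p requires p at every successor {a, d, e}.
        p fails at d, so □p is false at d.
    At d: □p requires p at every successor {a, d, e}.
      p fails at d, so □p is false at d.
Satisfying worlds: {a, b, c, e}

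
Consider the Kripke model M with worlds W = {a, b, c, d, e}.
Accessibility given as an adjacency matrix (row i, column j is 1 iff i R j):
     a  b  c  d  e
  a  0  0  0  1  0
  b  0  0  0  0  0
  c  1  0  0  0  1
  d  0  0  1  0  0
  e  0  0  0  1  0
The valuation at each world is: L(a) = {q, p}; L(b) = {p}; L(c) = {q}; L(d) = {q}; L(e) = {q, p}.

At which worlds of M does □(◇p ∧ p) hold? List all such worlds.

Let φ = □(◇p ∧ p). Evaluate φ at each world:
  a (successors {d}): φ is false.
  b (successors ∅): φ is true.
  c (successors {a, e}): φ is false.
  d (successors {c}): φ is false.
  e (successors {d}): φ is false.
For instance, at a:
  At a: □(◇p ∧ p) requires ◇p ∧ p at every successor {d}.
    ◇p ∧ p fails at d, so □(◇p ∧ p) is false at a.
      At d: ◇p is false, p is false, so ◇p ∧ p is false.
Satisfying worlds: {b}

b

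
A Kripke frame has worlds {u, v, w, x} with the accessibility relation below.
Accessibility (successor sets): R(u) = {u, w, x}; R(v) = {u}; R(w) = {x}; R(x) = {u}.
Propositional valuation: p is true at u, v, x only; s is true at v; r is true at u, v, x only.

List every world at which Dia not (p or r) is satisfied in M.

Let φ = Dia not (p or r). Evaluate φ at each world:
  u (successors {u, w, x}): φ is true.
  v (successors {u}): φ is false.
  w (successors {x}): φ is false.
  x (successors {u}): φ is false.
For instance, at x:
  At x: Dia not (p or r) requires not (p or r) at some successor in {u}.
    At u: not (p or r) is false.
  So Dia not (p or r) is false at x.
Satisfying worlds: {u}

u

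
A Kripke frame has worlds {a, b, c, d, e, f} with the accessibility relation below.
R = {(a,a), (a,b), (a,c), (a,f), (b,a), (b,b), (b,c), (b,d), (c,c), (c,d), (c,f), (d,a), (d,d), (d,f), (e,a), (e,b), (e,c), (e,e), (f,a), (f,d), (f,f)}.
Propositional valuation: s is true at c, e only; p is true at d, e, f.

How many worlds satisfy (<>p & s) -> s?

Let φ = (<>p & s) -> s. Evaluate φ at each world:
  a (successors {a, b, c, f}): φ is true.
  b (successors {a, b, c, d}): φ is true.
  c (successors {c, d, f}): φ is true.
  d (successors {a, d, f}): φ is true.
  e (successors {a, b, c, e}): φ is true.
  f (successors {a, d, f}): φ is true.
For instance, at e:
  At e: <>p & s is true, s is true, so (<>p & s) -> s is true.
    At e: <>p is true, s is true, so <>p & s is true.
      At e: <>p requires p at some successor in {a, b, c, e}.
        p holds at e, so <>p is true at e.
Satisfying worlds: {a, b, c, d, e, f}

6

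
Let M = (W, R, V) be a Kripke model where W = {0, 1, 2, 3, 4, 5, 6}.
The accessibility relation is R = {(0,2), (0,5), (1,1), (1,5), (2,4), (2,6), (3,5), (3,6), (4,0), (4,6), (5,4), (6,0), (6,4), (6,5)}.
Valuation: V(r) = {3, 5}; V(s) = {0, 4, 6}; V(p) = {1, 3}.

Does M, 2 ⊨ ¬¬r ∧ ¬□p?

At 2: ¬¬r is false, ¬□p is true, so ¬¬r ∧ ¬□p is false.
  At 2: □p is false, so ¬□p is true.
    At 2: □p requires p at every successor {4, 6}.
      p fails at 4, so □p is false at 2.

No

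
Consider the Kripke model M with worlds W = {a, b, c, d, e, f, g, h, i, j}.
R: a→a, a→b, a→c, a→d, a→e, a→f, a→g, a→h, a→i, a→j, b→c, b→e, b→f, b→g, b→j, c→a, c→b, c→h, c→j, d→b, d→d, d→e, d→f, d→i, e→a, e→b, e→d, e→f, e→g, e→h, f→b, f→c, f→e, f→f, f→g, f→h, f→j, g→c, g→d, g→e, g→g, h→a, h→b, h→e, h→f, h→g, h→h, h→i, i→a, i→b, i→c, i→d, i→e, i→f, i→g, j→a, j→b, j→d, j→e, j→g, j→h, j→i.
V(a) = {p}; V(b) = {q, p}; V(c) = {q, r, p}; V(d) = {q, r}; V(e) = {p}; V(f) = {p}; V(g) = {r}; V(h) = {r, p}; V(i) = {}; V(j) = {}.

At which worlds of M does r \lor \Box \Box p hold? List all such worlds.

Recall that \Box ψ holds at a world iff ψ holds at every accessible world, and \Diamond ψ holds iff ψ holds at some accessible world.
Let φ = r \lor \Box \Box p. Evaluate φ at each world:
  a (successors {a, b, c, d, e, f, g, h, i, j}): φ is false.
  b (successors {c, e, f, g, j}): φ is false.
  c (successors {a, b, h, j}): φ is true.
  d (successors {b, d, e, f, i}): φ is true.
  e (successors {a, b, d, f, g, h}): φ is false.
  f (successors {b, c, e, f, g, h, j}): φ is false.
  g (successors {c, d, e, g}): φ is true.
  h (successors {a, b, e, f, g, h, i}): φ is true.
  i (successors {a, b, c, d, e, f, g}): φ is false.
  j (successors {a, b, d, e, g, h, i}): φ is false.
For instance, at g:
  At g: r is true, \Box \Box p is false, so r \lor \Box \Box p is true.
    At g: \Box \Box p requires \Box p at every successor {c, d, e, g}.
      \Box p fails at c, so \Box \Box p is false at g.
Satisfying worlds: {c, d, g, h}

c, d, g, h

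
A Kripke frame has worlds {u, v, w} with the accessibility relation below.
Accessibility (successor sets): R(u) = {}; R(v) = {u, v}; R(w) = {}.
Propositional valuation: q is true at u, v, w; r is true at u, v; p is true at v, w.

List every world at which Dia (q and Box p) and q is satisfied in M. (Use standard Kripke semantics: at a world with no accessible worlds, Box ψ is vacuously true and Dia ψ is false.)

v

Let φ = Dia (q and Box p) and q. Evaluate φ at each world:
  u (successors ∅): φ is false.
  v (successors {u, v}): φ is true.
  w (successors ∅): φ is false.
For instance, at v:
  At v: Dia (q and Box p) is true, q is true, so Dia (q and Box p) and q is true.
    At v: Dia (q and Box p) requires q and Box p at some successor in {u, v}.
      q and Box p holds at u, so Dia (q and Box p) is true at v.
Satisfying worlds: {v}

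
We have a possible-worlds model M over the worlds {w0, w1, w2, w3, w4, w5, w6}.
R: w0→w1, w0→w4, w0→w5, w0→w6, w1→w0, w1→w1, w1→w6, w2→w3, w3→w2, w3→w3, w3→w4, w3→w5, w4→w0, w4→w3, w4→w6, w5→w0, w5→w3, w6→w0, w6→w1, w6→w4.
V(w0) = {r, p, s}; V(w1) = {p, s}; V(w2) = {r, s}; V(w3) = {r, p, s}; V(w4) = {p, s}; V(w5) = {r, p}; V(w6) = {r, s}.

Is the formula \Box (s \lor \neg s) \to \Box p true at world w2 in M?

Yes

At w2: \Box (s \lor \neg s) is true, \Box p is true, so \Box (s \lor \neg s) \to \Box p is true.
  At w2: \Box (s \lor \neg s) requires s \lor \neg s at every successor {w3}.
    At w3: s \lor \neg s is true.
  So \Box (s \lor \neg s) is true at w2.
  At w2: \Box p requires p at every successor {w3}.
    At w3: p is true.
  So \Box p is true at w2.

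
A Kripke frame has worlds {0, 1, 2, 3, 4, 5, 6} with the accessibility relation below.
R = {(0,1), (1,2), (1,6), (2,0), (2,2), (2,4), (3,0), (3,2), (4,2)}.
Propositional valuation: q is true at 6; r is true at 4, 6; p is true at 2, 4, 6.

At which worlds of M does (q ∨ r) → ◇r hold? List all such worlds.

Let φ = (q ∨ r) → ◇r. Evaluate φ at each world:
  0 (successors {1}): φ is true.
  1 (successors {2, 6}): φ is true.
  2 (successors {0, 2, 4}): φ is true.
  3 (successors {0, 2}): φ is true.
  4 (successors {2}): φ is false.
  5 (successors ∅): φ is true.
  6 (successors ∅): φ is false.
For instance, at 4:
  At 4: q ∨ r is true, ◇r is false, so (q ∨ r) → ◇r is false.
    At 4: ◇r requires r at some successor in {2}.
      At 2: r is false.
    So ◇r is false at 4.
Satisfying worlds: {0, 1, 2, 3, 5}

0, 1, 2, 3, 5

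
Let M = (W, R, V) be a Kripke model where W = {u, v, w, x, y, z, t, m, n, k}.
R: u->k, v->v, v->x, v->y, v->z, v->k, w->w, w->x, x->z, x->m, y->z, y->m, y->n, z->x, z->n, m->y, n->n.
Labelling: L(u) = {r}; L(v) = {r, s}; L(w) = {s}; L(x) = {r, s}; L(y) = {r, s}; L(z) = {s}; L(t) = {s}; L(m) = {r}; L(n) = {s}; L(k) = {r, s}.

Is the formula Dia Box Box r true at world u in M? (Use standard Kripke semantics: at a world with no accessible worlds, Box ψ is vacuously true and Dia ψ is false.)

Yes

At u: Dia Box Box r requires Box Box r at some successor in {k}.
  Box Box r holds at k, so Dia Box Box r is true at u.
    At k: no accessible worlds, so Box Box r holds vacuously.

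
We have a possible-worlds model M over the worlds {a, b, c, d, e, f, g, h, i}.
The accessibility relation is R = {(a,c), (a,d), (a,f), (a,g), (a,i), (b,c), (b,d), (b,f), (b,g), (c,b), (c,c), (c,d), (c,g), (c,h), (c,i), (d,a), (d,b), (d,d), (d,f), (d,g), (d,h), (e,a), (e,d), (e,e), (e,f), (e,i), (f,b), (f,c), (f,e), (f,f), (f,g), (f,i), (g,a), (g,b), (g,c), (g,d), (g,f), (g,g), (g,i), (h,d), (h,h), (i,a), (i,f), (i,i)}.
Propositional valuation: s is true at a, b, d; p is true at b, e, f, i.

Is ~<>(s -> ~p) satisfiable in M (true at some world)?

Recall that <>ψ holds at a world iff ψ holds at some accessible world.
Let φ = ~<>(s -> ~p). Evaluate φ at each world:
  a (successors {c, d, f, g, i}): φ is false.
  b (successors {c, d, f, g}): φ is false.
  c (successors {b, c, d, g, h, i}): φ is false.
  d (successors {a, b, d, f, g, h}): φ is false.
  e (successors {a, d, e, f, i}): φ is false.
  f (successors {b, c, e, f, g, i}): φ is false.
  g (successors {a, b, c, d, f, g, i}): φ is false.
  h (successors {d, h}): φ is false.
  i (successors {a, f, i}): φ is false.
For instance, at g:
  At g: <>(s -> ~p) is true, so ~<>(s -> ~p) is false.
    At g: <>(s -> ~p) requires s -> ~p at some successor in {a, b, c, d, f, g, i}.
      s -> ~p holds at a, so <>(s -> ~p) is true at g.

No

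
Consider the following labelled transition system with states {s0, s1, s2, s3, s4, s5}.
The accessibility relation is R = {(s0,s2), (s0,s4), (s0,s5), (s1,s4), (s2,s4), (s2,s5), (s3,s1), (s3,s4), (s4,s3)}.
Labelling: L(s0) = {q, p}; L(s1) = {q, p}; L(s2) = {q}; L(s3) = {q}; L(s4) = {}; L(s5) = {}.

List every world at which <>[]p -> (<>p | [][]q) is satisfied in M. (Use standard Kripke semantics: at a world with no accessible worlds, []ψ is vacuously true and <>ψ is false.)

s1, s2, s3, s4, s5

Let φ = <>[]p -> (<>p | [][]q). Evaluate φ at each world:
  s0 (successors {s2, s4, s5}): φ is false.
  s1 (successors {s4}): φ is true.
  s2 (successors {s4, s5}): φ is true.
  s3 (successors {s1, s4}): φ is true.
  s4 (successors {s3}): φ is true.
  s5 (successors ∅): φ is true.
For instance, at s2:
  At s2: <>[]p is true, <>p | [][]q is true, so <>[]p -> (<>p | [][]q) is true.
    At s2: <>[]p requires []p at some successor in {s4, s5}.
      []p holds at s5, so <>[]p is true at s2.
    At s2: <>p is false, [][]q is true, so <>p | [][]q is true.
      At s2: <>p requires p at some successor in {s4, s5}.
        At s4: p is false.
        At s5: p is false.
      So <>p is false at s2.
      At s2: [][]q requires []q at every successor {s4, s5}.
        At s4: []q is true.
        At s5: []q is true.
      So [][]q is true at s2.
Satisfying worlds: {s1, s2, s3, s4, s5}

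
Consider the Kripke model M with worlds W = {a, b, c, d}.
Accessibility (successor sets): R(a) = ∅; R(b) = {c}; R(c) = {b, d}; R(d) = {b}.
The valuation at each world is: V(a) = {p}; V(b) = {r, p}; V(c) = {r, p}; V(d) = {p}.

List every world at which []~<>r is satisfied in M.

Recall that []ψ holds at a world iff ψ holds at every accessible world, and <>ψ holds iff ψ holds at some accessible world.
Let φ = []~<>r. Evaluate φ at each world:
  a (successors ∅): φ is true.
  b (successors {c}): φ is false.
  c (successors {b, d}): φ is false.
  d (successors {b}): φ is false.
For instance, at b:
  At b: []~<>r requires ~<>r at every successor {c}.
    ~<>r fails at c, so []~<>r is false at b.
      At c: <>r is true, so ~<>r is false.
Satisfying worlds: {a}

a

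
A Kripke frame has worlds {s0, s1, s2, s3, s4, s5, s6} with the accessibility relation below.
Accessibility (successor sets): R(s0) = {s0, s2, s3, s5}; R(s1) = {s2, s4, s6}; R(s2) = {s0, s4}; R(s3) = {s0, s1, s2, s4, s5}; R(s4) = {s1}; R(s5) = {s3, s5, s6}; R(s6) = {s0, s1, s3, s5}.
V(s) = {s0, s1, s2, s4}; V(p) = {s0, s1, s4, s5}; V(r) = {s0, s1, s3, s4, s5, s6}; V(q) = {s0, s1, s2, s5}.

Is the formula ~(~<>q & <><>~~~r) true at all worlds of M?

Yes

Let φ = ~(~<>q & <><>~~~r). Evaluate φ at each world:
  s0 (successors {s0, s2, s3, s5}): φ is true.
  s1 (successors {s2, s4, s6}): φ is true.
  s2 (successors {s0, s4}): φ is true.
  s3 (successors {s0, s1, s2, s4, s5}): φ is true.
  s4 (successors {s1}): φ is true.
  s5 (successors {s3, s5, s6}): φ is true.
  s6 (successors {s0, s1, s3, s5}): φ is true.
For instance, at s1:
  At s1: ~<>q & <><>~~~r is false, so ~(~<>q & <><>~~~r) is true.
    At s1: ~<>q is false, <><>~~~r is false, so ~<>q & <><>~~~r is false.
      At s1: <>q is true, so ~<>q is false.
      At s1: <><>~~~r requires <>~~~r at some successor in {s2, s4, s6}.
        At s2: <>~~~r is false.
        At s4: <>~~~r is false.
        At s6: <>~~~r is false.
      So <><>~~~r is false at s1.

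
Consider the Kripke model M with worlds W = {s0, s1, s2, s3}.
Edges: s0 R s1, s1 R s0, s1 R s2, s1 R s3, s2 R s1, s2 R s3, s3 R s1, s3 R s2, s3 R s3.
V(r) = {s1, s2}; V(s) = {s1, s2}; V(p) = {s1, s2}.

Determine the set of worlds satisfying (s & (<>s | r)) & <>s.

Let φ = (s & (<>s | r)) & <>s. Evaluate φ at each world:
  s0 (successors {s1}): φ is false.
  s1 (successors {s0, s2, s3}): φ is true.
  s2 (successors {s1, s3}): φ is true.
  s3 (successors {s1, s2, s3}): φ is false.
For instance, at s1:
  At s1: s & (<>s | r) is true, <>s is true, so (s & (<>s | r)) & <>s is true.
    At s1: s is true, <>s | r is true, so s & (<>s | r) is true.
      At s1: <>s is true, r is true, so <>s | r is true.
    At s1: <>s requires s at some successor in {s0, s2, s3}.
      s holds at s2, so <>s is true at s1.
Satisfying worlds: {s1, s2}

s1, s2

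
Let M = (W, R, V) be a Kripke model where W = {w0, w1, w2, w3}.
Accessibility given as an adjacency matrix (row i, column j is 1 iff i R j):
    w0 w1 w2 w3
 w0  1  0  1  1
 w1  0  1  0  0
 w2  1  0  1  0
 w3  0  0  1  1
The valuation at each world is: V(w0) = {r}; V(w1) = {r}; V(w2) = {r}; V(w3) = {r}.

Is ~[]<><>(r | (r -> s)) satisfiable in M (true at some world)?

No

Let φ = ~[]<><>(r | (r -> s)). Evaluate φ at each world:
  w0 (successors {w0, w2, w3}): φ is false.
  w1 (successors {w1}): φ is false.
  w2 (successors {w0, w2}): φ is false.
  w3 (successors {w2, w3}): φ is false.
For instance, at w0:
  At w0: []<><>(r | (r -> s)) is true, so ~[]<><>(r | (r -> s)) is false.
    At w0: []<><>(r | (r -> s)) requires <><>(r | (r -> s)) at every successor {w0, w2, w3}.
      At w0: <><>(r | (r -> s)) is true.
      At w2: <><>(r | (r -> s)) is true.
      At w3: <><>(r | (r -> s)) is true.
    So []<><>(r | (r -> s)) is true at w0.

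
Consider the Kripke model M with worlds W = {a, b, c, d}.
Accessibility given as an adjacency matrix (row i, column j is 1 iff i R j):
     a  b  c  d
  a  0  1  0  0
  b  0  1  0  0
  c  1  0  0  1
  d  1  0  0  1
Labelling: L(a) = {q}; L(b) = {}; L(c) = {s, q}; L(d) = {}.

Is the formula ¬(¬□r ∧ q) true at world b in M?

Recall that □ψ holds at a world iff ψ holds at every accessible world, and ◇ψ holds iff ψ holds at some accessible world.
At b: ¬□r ∧ q is false, so ¬(¬□r ∧ q) is true.
  At b: ¬□r is true, q is false, so ¬□r ∧ q is false.
    At b: □r is false, so ¬□r is true.
      At b: □r requires r at every successor {b}.
        r fails at b, so □r is false at b.

Yes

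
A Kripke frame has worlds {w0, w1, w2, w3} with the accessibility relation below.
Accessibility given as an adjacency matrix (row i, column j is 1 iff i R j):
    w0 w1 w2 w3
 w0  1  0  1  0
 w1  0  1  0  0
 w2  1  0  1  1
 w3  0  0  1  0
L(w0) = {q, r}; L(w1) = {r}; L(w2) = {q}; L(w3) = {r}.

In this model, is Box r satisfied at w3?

Recall that Box ψ holds at a world iff ψ holds at every accessible world, and Dia ψ holds iff ψ holds at some accessible world.
At w3: Box r requires r at every successor {w2}.
  r fails at w2, so Box r is false at w3.

No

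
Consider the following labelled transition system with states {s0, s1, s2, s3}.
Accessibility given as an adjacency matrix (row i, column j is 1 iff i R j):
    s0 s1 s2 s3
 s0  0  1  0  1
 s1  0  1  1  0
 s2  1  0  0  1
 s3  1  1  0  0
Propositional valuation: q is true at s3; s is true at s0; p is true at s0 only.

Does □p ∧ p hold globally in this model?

Let φ = □p ∧ p. Evaluate φ at each world:
  s0 (successors {s1, s3}): φ is false.
  s1 (successors {s1, s2}): φ is false.
  s2 (successors {s0, s3}): φ is false.
  s3 (successors {s0, s1}): φ is false.
Detail at s0 (counterexample):
  At s0: □p is false, p is true, so □p ∧ p is false.
    At s0: □p requires p at every successor {s1, s3}.
      p fails at s1, so □p is false at s0.

No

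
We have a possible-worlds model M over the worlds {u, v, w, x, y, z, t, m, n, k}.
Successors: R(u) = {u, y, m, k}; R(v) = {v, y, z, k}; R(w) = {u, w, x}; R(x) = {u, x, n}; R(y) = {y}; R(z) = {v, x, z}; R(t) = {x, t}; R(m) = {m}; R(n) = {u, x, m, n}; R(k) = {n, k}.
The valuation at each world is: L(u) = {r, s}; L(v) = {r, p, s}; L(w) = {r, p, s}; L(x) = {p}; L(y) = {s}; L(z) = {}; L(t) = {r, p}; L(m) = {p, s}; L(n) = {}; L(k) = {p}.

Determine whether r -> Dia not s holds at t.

Recall that Dia ψ holds at a world iff ψ holds at some accessible world.
At t: r is true, Dia not s is true, so r -> Dia not s is true.
  At t: Dia not s requires not s at some successor in {x, t}.
    not s holds at x, so Dia not s is true at t.

Yes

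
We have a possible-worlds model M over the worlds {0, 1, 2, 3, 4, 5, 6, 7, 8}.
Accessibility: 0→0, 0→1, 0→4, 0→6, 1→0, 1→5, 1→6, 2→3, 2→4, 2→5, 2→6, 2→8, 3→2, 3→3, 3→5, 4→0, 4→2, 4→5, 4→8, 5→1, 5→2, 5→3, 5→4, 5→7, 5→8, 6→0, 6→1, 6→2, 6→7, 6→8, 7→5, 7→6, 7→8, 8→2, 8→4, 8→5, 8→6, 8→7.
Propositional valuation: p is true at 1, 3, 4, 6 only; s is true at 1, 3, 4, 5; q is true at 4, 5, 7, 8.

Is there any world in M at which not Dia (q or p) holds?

No

Let φ = not Dia (q or p). Evaluate φ at each world:
  0 (successors {0, 1, 4, 6}): φ is false.
  1 (successors {0, 5, 6}): φ is false.
  2 (successors {3, 4, 5, 6, 8}): φ is false.
  3 (successors {2, 3, 5}): φ is false.
  4 (successors {0, 2, 5, 8}): φ is false.
  5 (successors {1, 2, 3, 4, 7, 8}): φ is false.
  6 (successors {0, 1, 2, 7, 8}): φ is false.
  7 (successors {5, 6, 8}): φ is false.
  8 (successors {2, 4, 5, 6, 7}): φ is false.
For instance, at 0:
  At 0: Dia (q or p) is true, so not Dia (q or p) is false.
    At 0: Dia (q or p) requires q or p at some successor in {0, 1, 4, 6}.
      q or p holds at 1, so Dia (q or p) is true at 0.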